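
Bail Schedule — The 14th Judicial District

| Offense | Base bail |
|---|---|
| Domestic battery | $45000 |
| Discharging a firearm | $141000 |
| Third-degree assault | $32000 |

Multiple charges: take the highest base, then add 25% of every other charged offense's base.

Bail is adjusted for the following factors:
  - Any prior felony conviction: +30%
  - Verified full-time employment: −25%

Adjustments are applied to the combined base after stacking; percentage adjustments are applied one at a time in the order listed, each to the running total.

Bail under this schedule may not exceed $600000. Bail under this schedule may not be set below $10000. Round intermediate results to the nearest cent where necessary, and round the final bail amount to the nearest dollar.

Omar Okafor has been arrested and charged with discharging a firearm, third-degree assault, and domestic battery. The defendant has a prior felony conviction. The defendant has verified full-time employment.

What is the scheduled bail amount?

$156244

Base amounts from the schedule: discharging a firearm $141000; third-degree assault $32000; domestic battery $45000.
Stacking rule: highest base plus 25% of each additional charge. Highest is discharging a firearm at $141000. Additional: $32000 × 25% = $8000; $45000 × 25% = $11250. Combined base = $141000 + $19250 = $160250.
Any prior felony conviction (+30%): $160250 × 1.3 = $208325.
Verified full-time employment (−25%): $208325 × 0.75 = $156243.75.
$156243.75 is within the $600000 maximum.
$156243.75 is at or above the $10000 minimum.
Rounded to the nearest dollar: $156244.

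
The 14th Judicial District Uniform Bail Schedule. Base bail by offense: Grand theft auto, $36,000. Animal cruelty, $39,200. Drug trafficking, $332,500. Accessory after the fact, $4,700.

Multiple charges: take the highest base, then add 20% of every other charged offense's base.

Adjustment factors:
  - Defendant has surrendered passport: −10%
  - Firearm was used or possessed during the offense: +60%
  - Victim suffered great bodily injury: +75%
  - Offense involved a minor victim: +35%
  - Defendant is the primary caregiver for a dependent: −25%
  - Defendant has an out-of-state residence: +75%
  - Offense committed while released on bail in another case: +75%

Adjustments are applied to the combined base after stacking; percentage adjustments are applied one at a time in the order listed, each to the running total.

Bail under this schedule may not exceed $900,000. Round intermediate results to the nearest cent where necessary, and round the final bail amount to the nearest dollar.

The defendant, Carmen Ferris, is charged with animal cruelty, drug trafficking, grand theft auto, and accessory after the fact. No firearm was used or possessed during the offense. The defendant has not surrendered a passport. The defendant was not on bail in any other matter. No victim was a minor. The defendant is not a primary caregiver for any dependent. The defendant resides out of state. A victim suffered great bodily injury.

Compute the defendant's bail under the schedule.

$900,000

Base amounts from the schedule: animal cruelty $39,200; drug trafficking $332,500; grand theft auto $36,000; accessory after the fact $4,700.
Stacking rule: highest base plus 20% of each additional charge. Highest is drug trafficking at $332,500. Additional: $39,200 × 20% = $7,840; $36,000 × 20% = $7,200; $4,700 × 20% = $940. Combined base = $332,500 + $15,980 = $348,480.
Victim suffered great bodily injury (+75%): $348,480 × 1.75 = $609,840.
Defendant has an out-of-state residence (+75%): $609,840 × 1.75 = $1,067,220.
Result $1,067,220 exceeds the maximum of $900,000; bail is capped at $900,000.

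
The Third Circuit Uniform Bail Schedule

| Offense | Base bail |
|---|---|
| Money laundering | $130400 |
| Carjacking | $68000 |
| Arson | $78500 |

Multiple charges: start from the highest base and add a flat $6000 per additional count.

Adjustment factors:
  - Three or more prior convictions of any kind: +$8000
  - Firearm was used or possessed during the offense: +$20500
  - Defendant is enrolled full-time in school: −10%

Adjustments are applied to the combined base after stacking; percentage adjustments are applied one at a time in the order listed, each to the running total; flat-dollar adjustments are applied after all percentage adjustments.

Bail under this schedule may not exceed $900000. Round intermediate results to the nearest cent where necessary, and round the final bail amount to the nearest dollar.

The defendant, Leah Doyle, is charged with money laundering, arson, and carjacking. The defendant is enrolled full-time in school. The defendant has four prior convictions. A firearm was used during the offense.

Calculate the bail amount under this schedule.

$156660

Base amounts from the schedule: money laundering $130400; arson $78500; carjacking $68000.
Stacking rule: highest base plus $6000 per additional charge. Highest is money laundering at $130400; 2 additional charges → +$12000. Combined base = $142400.
Defendant is enrolled full-time in school (−10%): $142400 × 0.9 = $128160.
Three or more prior convictions of any kind (+$8000 flat): $128160 + $8000 = $136160.
Firearm was used or possessed during the offense (+$20500 flat): $136160 + $20500 = $156660.
$156660 is within the $900000 maximum.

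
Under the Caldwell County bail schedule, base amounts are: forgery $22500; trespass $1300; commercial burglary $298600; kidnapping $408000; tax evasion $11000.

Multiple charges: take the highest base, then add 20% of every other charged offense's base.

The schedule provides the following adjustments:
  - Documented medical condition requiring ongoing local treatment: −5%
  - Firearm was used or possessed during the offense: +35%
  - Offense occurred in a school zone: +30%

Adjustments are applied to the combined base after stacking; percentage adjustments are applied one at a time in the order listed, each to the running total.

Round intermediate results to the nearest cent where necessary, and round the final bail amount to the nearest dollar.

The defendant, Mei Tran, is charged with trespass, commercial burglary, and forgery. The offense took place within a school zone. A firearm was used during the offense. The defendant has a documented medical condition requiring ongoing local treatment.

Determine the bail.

$505777

Base amounts from the schedule: trespass $1300; commercial burglary $298600; forgery $22500.
Stacking rule: highest base plus 20% of each additional charge. Highest is commercial burglary at $298600. Additional: $1300 × 20% = $260; $22500 × 20% = $4500. Combined base = $298600 + $4760 = $303360.
Documented medical condition requiring ongoing local treatment (−5%): $303360 × 0.95 = $288192.
Firearm was used or possessed during the offense (+35%): $288192 × 1.35 = $389059.20.
Offense occurred in a school zone (+30%): $389059.20 × 1.3 = $505776.96.
Rounded to the nearest dollar: $505777.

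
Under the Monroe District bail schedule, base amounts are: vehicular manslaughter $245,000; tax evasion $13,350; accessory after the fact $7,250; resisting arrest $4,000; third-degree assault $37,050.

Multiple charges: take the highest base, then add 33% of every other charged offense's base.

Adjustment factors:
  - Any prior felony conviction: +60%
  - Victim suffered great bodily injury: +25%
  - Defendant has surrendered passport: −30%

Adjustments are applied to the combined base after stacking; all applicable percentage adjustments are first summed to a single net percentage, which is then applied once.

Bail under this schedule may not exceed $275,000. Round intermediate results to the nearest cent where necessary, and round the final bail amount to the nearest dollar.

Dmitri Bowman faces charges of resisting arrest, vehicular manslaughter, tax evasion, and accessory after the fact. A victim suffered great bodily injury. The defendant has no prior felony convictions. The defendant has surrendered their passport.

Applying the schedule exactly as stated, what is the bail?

Base amounts from the schedule: resisting arrest $4,000; vehicular manslaughter $245,000; tax evasion $13,350; accessory after the fact $7,250.
Stacking rule: highest base plus 33% of each additional charge. Highest is vehicular manslaughter at $245,000. Additional: $4,000 × 33% = $1,320; $13,350 × 33% = $4,405.50; $7,250 × 33% = $2,392.50. Combined base = $245,000 + $8,118 = $253,118.
Net percentage adjustment: +25% −30% = −5%. $253,118 × 0.95 = $240,462.10.
$240,462.10 is within the $275,000 maximum.
Rounded to the nearest dollar: $240,462.

$240,462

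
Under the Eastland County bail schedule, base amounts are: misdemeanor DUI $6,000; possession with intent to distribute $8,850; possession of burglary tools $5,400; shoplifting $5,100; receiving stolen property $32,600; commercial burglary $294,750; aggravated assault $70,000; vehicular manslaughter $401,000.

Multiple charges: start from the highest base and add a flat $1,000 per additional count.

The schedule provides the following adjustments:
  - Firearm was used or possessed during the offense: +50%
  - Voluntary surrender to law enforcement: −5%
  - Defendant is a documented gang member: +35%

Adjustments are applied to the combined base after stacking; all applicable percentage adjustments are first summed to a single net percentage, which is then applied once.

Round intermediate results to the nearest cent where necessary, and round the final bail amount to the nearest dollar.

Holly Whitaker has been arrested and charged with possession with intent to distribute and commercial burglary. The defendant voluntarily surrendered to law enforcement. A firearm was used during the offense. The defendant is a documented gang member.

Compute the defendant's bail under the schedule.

Base amounts from the schedule: possession with intent to distribute $8,850; commercial burglary $294,750.
Stacking rule: highest base plus $1,000 per additional charge. Highest is commercial burglary at $294,750; 1 additional charge → +$1,000. Combined base = $295,750.
Net percentage adjustment: +50% −5% +35% = +80%. $295,750 × 1.8 = $532,350.

$532,350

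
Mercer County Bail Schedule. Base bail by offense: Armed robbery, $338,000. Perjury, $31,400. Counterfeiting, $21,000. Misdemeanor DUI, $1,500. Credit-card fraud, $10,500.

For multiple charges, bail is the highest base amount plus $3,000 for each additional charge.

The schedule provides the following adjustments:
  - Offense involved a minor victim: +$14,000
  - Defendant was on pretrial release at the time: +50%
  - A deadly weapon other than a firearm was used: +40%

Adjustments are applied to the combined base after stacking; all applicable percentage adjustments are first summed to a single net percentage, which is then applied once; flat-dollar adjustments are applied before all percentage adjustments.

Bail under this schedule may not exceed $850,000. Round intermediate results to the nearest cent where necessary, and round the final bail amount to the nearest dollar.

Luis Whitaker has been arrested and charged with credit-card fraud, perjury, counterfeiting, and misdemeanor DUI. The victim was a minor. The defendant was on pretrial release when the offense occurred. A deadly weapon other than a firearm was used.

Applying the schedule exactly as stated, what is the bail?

Base amounts from the schedule: credit-card fraud $10,500; perjury $31,400; counterfeiting $21,000; misdemeanor DUI $1,500.
Stacking rule: highest base plus $3,000 per additional charge. Highest is perjury at $31,400; 3 additional charges → +$9,000. Combined base = $40,400.
Offense involved a minor victim (+$14,000 flat): $40,400 + $14,000 = $54,400.
Net percentage adjustment: +50% +40% = +90%. $54,400 × 1.9 = $103,360.
$103,360 is within the $850,000 maximum.

$103,360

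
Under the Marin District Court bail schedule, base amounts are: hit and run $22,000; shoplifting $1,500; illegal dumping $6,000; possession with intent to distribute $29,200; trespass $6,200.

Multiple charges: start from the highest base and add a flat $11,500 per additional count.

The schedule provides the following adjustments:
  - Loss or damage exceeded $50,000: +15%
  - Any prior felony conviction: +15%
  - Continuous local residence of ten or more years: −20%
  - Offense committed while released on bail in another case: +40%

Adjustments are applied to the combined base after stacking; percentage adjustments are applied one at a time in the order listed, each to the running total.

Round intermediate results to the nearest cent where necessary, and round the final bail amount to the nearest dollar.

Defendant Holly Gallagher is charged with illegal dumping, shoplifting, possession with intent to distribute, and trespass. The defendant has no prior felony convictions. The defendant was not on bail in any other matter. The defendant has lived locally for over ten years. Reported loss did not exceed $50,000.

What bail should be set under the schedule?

Base amounts from the schedule: illegal dumping $6,000; shoplifting $1,500; possession with intent to distribute $29,200; trespass $6,200.
Stacking rule: highest base plus $11,500 per additional charge. Highest is possession with intent to distribute at $29,200; 3 additional charges → +$34,500. Combined base = $63,700.
Continuous local residence of ten or more years (−20%): $63,700 × 0.8 = $50,960.

$50,960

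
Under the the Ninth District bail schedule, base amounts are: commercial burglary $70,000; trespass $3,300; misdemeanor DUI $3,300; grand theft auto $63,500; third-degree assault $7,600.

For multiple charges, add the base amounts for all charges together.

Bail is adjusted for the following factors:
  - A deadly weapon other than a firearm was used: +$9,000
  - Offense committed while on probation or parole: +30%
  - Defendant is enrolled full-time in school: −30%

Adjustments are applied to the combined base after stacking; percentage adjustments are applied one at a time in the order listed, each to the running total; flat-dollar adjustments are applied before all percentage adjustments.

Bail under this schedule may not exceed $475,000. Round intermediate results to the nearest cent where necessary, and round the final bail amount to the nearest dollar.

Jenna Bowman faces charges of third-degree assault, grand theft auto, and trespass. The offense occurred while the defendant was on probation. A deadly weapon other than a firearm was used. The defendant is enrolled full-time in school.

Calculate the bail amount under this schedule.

Base amounts from the schedule: third-degree assault $7,600; grand theft auto $63,500; trespass $3,300.
Stacking rule: sum of all bases. $7,600 + $63,500 + $3,300 = $74,400.
A deadly weapon other than a firearm was used (+$9,000 flat): $74,400 + $9,000 = $83,400.
Offense committed while on probation or parole (+30%): $83,400 × 1.3 = $108,420.
Defendant is enrolled full-time in school (−30%): $108,420 × 0.7 = $75,894.
$75,894 is within the $475,000 maximum.

$75,894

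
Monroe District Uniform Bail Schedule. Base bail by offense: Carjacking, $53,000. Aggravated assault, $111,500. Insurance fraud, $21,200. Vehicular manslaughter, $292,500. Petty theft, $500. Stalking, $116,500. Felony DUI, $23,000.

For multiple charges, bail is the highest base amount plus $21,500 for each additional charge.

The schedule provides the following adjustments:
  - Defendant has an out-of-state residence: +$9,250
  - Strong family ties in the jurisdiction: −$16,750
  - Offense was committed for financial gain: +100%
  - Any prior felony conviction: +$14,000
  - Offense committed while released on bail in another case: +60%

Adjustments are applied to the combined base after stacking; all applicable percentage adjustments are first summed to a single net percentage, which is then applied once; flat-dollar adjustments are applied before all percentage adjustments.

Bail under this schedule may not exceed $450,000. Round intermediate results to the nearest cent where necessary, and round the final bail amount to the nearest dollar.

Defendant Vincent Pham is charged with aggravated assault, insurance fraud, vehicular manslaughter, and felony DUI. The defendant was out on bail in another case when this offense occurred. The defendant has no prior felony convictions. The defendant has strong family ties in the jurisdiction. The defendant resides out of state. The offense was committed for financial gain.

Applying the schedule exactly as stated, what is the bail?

Base amounts from the schedule: aggravated assault $111,500; insurance fraud $21,200; vehicular manslaughter $292,500; felony DUI $23,000.
Stacking rule: highest base plus $21,500 per additional charge. Highest is vehicular manslaughter at $292,500; 3 additional charges → +$64,500. Combined base = $357,000.
Defendant has an out-of-state residence (+$9,250 flat): $357,000 + $9,250 = $366,250.
Strong family ties in the jurisdiction (−$16,750 flat): $366,250 − $16,750 = $349,500.
Net percentage adjustment: +100% +60% = +160%. $349,500 × 2.6 = $908,700.
Result $908,700 exceeds the maximum of $450,000; bail is capped at $450,000.

$450,000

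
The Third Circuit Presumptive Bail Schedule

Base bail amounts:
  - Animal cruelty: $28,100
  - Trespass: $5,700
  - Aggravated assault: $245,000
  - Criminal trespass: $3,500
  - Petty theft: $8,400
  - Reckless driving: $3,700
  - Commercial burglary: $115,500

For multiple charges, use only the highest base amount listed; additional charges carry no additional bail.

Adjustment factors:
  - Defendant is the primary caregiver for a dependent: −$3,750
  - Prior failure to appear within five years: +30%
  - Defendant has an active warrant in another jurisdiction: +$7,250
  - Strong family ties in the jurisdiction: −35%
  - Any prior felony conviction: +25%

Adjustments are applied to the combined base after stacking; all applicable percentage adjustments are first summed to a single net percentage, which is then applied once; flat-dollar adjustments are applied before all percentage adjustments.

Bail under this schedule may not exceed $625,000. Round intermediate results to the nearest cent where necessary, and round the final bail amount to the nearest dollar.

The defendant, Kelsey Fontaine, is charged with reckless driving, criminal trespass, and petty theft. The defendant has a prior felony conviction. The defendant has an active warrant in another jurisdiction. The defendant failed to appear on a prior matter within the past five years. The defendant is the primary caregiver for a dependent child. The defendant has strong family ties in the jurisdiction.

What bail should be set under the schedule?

Base amounts from the schedule: reckless driving $3,700; criminal trespass $3,500; petty theft $8,400.
Stacking rule: use the highest base only. Highest is petty theft at $8,400. Combined base = $8,400.
Defendant is the primary caregiver for a dependent (−$3,750 flat): $8,400 − $3,750 = $4,650.
Defendant has an active warrant in another jurisdiction (+$7,250 flat): $4,650 + $7,250 = $11,900.
Net percentage adjustment: +30% −35% +25% = +20%. $11,900 × 1.2 = $14,280.
$14,280 is within the $625,000 maximum.

$14,280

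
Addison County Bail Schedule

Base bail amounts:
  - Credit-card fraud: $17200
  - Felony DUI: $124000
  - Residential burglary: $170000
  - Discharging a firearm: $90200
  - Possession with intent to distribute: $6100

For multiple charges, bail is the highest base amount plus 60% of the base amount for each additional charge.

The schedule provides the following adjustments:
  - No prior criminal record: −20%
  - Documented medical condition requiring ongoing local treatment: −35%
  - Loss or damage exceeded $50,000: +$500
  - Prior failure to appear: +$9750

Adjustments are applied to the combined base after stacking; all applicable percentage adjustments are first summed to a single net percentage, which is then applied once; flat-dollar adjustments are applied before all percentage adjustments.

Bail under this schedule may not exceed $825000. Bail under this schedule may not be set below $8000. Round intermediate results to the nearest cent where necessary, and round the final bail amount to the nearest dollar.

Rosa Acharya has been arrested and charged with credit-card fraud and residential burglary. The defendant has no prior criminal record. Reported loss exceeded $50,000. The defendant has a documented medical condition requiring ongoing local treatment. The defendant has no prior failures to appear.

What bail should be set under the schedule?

Base amounts from the schedule: credit-card fraud $17200; residential burglary $170000.
Stacking rule: highest base plus 60% of each additional charge. Highest is residential burglary at $170000. Additional: $17200 × 60% = $10320. Combined base = $170000 + $10320 = $180320.
Loss or damage exceeded $50,000 (+$500 flat): $180320 + $500 = $180820.
Net percentage adjustment: −20% −35% = −55%. $180820 × 0.45 = $81369.
$81369 is within the $825000 maximum.
$81369 is at or above the $8000 minimum.

$81369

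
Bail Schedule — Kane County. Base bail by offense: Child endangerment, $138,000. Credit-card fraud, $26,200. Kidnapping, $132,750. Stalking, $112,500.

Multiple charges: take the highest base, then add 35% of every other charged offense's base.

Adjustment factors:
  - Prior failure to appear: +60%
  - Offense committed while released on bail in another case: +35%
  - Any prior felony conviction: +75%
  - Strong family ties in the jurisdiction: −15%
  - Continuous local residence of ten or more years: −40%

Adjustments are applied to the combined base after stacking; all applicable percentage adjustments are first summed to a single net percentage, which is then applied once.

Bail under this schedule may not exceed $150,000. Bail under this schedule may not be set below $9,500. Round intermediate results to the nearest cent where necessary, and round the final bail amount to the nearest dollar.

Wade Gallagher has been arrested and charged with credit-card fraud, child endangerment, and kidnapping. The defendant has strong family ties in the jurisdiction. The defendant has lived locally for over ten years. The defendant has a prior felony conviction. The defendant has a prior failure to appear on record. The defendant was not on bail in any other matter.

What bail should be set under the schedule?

Base amounts from the schedule: credit-card fraud $26,200; child endangerment $138,000; kidnapping $132,750.
Stacking rule: highest base plus 35% of each additional charge. Highest is child endangerment at $138,000. Additional: $26,200 × 35% = $9,170; $132,750 × 35% = $46,462.50. Combined base = $138,000 + $55,632.50 = $193,632.50.
Net percentage adjustment: +60% +75% −15% −40% = +80%. $193,632.50 × 1.8 = $348,538.50.
Result $348,538.50 exceeds the maximum of $150,000; bail is capped at $150,000.
$150,000 is at or above the $9,500 minimum.

$150,000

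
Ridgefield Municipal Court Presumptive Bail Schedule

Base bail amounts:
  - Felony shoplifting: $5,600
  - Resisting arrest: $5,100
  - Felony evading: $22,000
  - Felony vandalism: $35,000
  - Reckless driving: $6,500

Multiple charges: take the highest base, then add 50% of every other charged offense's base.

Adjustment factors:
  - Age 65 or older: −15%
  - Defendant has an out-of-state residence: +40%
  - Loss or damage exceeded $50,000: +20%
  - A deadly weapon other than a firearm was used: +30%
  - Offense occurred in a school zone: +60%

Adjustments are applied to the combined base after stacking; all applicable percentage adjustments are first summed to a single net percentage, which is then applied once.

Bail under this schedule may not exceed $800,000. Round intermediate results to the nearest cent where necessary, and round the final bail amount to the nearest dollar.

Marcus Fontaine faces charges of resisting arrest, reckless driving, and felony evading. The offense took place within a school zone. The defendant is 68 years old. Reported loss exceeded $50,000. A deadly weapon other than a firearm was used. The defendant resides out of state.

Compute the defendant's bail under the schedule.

$65,330

Base amounts from the schedule: resisting arrest $5,100; reckless driving $6,500; felony evading $22,000.
Stacking rule: highest base plus 50% of each additional charge. Highest is felony evading at $22,000. Additional: $5,100 × 50% = $2,550; $6,500 × 50% = $3,250. Combined base = $22,000 + $5,800 = $27,800.
Net percentage adjustment: −15% +40% +20% +30% +60% = +135%. $27,800 × 2.35 = $65,330.
$65,330 is within the $800,000 maximum.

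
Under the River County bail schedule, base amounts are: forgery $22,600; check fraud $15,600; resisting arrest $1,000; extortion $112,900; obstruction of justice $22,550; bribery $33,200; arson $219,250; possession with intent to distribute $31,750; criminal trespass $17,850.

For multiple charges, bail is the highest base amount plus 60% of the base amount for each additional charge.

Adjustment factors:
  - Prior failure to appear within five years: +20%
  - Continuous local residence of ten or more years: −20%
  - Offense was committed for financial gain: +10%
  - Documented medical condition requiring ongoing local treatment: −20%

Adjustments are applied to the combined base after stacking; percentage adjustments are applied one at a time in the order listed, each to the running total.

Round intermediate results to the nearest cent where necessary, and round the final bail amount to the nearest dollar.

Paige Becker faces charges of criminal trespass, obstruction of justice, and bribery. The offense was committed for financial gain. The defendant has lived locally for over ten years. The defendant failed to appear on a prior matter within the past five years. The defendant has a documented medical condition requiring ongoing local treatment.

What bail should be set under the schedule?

$48,525

Base amounts from the schedule: criminal trespass $17,850; obstruction of justice $22,550; bribery $33,200.
Stacking rule: highest base plus 60% of each additional charge. Highest is bribery at $33,200. Additional: $17,850 × 60% = $10,710; $22,550 × 60% = $13,530. Combined base = $33,200 + $24,240 = $57,440.
Prior failure to appear within five years (+20%): $57,440 × 1.2 = $68,928.
Continuous local residence of ten or more years (−20%): $68,928 × 0.8 = $55,142.40.
Offense was committed for financial gain (+10%): $55,142.40 × 1.1 = $60,656.64.
Documented medical condition requiring ongoing local treatment (−20%): $60,656.64 × 0.8 = $48,525.31.
Rounded to the nearest dollar: $48,525.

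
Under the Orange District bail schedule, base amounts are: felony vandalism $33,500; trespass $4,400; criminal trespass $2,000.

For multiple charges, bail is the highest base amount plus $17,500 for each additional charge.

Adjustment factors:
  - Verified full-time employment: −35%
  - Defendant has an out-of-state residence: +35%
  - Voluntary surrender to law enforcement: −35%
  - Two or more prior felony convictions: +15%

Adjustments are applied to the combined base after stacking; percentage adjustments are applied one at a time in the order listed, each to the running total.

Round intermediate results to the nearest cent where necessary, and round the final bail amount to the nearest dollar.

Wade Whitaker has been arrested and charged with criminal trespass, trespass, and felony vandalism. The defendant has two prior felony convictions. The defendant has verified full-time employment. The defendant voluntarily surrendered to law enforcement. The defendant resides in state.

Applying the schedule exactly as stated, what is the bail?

Base amounts from the schedule: criminal trespass $2,000; trespass $4,400; felony vandalism $33,500.
Stacking rule: highest base plus $17,500 per additional charge. Highest is felony vandalism at $33,500; 2 additional charges → +$35,000. Combined base = $68,500.
Verified full-time employment (−35%): $68,500 × 0.65 = $44,525.
Voluntary surrender to law enforcement (−35%): $44,525 × 0.65 = $28,941.25.
Two or more prior felony convictions (+15%): $28,941.25 × 1.15 = $33,282.44.
Rounded to the nearest dollar: $33,282.

$33,282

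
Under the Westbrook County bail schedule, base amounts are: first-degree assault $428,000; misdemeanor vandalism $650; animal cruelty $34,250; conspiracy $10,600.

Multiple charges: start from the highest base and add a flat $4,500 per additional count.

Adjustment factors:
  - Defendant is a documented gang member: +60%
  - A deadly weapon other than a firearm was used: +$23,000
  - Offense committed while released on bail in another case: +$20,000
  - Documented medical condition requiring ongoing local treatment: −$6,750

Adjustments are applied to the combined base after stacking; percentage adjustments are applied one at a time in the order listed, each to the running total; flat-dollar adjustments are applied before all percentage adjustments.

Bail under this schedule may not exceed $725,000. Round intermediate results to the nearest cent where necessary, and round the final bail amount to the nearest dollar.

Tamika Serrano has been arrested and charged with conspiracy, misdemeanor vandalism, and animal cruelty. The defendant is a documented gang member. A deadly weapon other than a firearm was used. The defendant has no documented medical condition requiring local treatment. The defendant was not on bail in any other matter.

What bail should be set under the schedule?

$106,000

Base amounts from the schedule: conspiracy $10,600; misdemeanor vandalism $650; animal cruelty $34,250.
Stacking rule: highest base plus $4,500 per additional charge. Highest is animal cruelty at $34,250; 2 additional charges → +$9,000. Combined base = $43,250.
A deadly weapon other than a firearm was used (+$23,000 flat): $43,250 + $23,000 = $66,250.
Defendant is a documented gang member (+60%): $66,250 × 1.6 = $106,000.
$106,000 is within the $725,000 maximum.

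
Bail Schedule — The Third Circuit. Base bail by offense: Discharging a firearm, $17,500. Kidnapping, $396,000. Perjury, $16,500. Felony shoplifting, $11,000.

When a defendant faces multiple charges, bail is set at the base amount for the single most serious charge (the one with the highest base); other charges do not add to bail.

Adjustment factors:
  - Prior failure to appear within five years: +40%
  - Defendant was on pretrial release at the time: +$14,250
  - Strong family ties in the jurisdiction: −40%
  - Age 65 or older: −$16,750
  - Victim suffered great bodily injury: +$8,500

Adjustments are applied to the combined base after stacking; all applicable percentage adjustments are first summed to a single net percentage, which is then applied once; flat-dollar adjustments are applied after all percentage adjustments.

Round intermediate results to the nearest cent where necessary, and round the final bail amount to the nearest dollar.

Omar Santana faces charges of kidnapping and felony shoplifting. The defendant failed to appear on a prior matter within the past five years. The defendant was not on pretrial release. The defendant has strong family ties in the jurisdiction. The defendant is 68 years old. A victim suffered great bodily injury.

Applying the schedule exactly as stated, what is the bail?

$387,750

Base amounts from the schedule: kidnapping $396,000; felony shoplifting $11,000.
Stacking rule: use the highest base only. Highest is kidnapping at $396,000. Combined base = $396,000.
Net percentage adjustment: +40% −40% = +0%. $396,000 × 1 = $396,000.
Age 65 or older (−$16,750 flat): $396,000 − $16,750 = $379,250.
Victim suffered great bodily injury (+$8,500 flat): $379,250 + $8,500 = $387,750.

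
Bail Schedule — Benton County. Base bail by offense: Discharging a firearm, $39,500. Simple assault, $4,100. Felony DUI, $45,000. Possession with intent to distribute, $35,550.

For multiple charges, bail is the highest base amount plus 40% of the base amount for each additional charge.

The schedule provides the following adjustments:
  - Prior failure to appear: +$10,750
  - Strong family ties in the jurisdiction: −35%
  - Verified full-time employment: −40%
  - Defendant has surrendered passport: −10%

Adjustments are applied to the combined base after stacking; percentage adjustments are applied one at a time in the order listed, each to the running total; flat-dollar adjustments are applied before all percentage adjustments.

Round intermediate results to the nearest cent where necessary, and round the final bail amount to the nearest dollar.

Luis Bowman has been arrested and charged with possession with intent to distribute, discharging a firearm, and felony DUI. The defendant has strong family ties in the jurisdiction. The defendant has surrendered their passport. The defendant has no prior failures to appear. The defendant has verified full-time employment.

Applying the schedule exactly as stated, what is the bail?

Base amounts from the schedule: possession with intent to distribute $35,550; discharging a firearm $39,500; felony DUI $45,000.
Stacking rule: highest base plus 40% of each additional charge. Highest is felony DUI at $45,000. Additional: $35,550 × 40% = $14,220; $39,500 × 40% = $15,800. Combined base = $45,000 + $30,020 = $75,020.
Strong family ties in the jurisdiction (−35%): $75,020 × 0.65 = $48,763.
Verified full-time employment (−40%): $48,763 × 0.6 = $29,257.80.
Defendant has surrendered passport (−10%): $29,257.80 × 0.9 = $26,332.02.
Rounded to the nearest dollar: $26,332.

$26,332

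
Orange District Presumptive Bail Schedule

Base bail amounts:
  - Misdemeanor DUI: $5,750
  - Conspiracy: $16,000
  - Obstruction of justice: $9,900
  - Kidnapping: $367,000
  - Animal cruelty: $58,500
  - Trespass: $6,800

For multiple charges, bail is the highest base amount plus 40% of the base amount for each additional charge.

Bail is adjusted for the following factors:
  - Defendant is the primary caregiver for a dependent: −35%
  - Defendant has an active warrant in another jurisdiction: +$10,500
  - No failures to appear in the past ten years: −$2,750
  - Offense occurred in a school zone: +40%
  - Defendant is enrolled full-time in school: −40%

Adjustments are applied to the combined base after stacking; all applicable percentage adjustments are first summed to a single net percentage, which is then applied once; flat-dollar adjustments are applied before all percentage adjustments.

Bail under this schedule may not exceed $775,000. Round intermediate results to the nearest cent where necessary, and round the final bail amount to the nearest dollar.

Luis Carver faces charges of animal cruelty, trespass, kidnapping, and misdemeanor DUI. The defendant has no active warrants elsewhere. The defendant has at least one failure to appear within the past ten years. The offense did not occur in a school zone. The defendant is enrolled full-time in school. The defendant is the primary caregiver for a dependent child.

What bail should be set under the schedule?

Base amounts from the schedule: animal cruelty $58,500; trespass $6,800; kidnapping $367,000; misdemeanor DUI $5,750.
Stacking rule: highest base plus 40% of each additional charge. Highest is kidnapping at $367,000. Additional: $58,500 × 40% = $23,400; $6,800 × 40% = $2,720; $5,750 × 40% = $2,300. Combined base = $367,000 + $28,420 = $395,420.
Net percentage adjustment: −35% −40% = −75%. $395,420 × 0.25 = $98,855.
$98,855 is within the $775,000 maximum.

$98,855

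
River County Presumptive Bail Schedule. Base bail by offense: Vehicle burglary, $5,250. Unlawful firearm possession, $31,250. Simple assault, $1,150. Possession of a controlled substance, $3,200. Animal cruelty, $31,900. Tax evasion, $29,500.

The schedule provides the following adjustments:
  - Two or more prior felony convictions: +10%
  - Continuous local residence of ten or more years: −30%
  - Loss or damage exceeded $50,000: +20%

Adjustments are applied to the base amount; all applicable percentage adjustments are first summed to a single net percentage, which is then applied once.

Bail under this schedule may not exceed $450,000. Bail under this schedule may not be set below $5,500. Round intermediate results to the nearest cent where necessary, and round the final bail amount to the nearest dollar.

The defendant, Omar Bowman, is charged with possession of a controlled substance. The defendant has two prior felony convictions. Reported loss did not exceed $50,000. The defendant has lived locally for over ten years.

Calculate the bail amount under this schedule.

Base amounts from the schedule: possession of a controlled substance $3,200.
Single charge. Combined base = $3,200.
Net percentage adjustment: +10% −30% = −20%. $3,200 × 0.8 = $2,560.
$2,560 is within the $450,000 maximum.
Result $2,560 is below the minimum of $5,500; bail is set at the minimum $5,500.

$5,500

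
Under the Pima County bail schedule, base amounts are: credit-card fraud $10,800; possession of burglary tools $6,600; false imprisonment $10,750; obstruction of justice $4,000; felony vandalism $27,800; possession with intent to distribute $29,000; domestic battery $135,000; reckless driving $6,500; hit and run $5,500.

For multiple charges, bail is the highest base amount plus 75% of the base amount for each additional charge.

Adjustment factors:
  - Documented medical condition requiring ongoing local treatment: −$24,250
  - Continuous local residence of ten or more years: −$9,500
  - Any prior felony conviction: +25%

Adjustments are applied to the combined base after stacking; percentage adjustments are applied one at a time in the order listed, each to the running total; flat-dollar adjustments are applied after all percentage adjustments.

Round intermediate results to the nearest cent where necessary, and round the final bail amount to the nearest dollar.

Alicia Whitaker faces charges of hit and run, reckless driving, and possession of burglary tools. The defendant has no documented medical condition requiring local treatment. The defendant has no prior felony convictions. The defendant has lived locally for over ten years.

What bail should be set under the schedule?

Base amounts from the schedule: hit and run $5,500; reckless driving $6,500; possession of burglary tools $6,600.
Stacking rule: highest base plus 75% of each additional charge. Highest is possession of burglary tools at $6,600. Additional: $5,500 × 75% = $4,125; $6,500 × 75% = $4,875. Combined base = $6,600 + $9,000 = $15,600.
Continuous local residence of ten or more years (−$9,500 flat): $15,600 − $9,500 = $6,100.

$6,100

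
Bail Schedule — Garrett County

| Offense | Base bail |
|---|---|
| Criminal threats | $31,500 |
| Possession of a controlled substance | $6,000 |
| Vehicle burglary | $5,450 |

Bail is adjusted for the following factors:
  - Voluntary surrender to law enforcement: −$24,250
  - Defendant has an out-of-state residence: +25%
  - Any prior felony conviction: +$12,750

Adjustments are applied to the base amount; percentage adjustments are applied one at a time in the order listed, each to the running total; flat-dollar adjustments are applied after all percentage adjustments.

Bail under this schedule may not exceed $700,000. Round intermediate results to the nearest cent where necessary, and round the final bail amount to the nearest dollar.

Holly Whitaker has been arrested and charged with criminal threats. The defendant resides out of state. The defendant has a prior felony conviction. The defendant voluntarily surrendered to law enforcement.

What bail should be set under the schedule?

$27,875

Base amounts from the schedule: criminal threats $31,500.
Single charge. Combined base = $31,500.
Defendant has an out-of-state residence (+25%): $31,500 × 1.25 = $39,375.
Voluntary surrender to law enforcement (−$24,250 flat): $39,375 − $24,250 = $15,125.
Any prior felony conviction (+$12,750 flat): $15,125 + $12,750 = $27,875.
$27,875 is within the $700,000 maximum.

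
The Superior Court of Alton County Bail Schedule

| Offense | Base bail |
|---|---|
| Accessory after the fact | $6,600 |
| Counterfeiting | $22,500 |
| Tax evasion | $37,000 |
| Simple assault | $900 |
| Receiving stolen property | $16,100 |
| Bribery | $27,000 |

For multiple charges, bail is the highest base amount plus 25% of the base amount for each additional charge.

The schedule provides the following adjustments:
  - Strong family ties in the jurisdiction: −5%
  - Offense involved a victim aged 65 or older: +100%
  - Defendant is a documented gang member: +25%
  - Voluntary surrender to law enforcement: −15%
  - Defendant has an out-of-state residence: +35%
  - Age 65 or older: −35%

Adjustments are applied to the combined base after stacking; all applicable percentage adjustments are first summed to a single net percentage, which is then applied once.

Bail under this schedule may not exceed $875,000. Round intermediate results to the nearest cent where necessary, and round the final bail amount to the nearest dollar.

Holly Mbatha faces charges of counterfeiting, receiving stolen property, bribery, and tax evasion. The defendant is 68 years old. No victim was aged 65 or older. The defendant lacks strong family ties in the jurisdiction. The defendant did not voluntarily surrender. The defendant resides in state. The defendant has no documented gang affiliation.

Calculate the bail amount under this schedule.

$34,710

Base amounts from the schedule: counterfeiting $22,500; receiving stolen property $16,100; bribery $27,000; tax evasion $37,000.
Stacking rule: highest base plus 25% of each additional charge. Highest is tax evasion at $37,000. Additional: $22,500 × 25% = $5,625; $16,100 × 25% = $4,025; $27,000 × 25% = $6,750. Combined base = $37,000 + $16,400 = $53,400.
Age 65 or older (−35%): $53,400 × 0.65 = $34,710.
$34,710 is within the $875,000 maximum.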